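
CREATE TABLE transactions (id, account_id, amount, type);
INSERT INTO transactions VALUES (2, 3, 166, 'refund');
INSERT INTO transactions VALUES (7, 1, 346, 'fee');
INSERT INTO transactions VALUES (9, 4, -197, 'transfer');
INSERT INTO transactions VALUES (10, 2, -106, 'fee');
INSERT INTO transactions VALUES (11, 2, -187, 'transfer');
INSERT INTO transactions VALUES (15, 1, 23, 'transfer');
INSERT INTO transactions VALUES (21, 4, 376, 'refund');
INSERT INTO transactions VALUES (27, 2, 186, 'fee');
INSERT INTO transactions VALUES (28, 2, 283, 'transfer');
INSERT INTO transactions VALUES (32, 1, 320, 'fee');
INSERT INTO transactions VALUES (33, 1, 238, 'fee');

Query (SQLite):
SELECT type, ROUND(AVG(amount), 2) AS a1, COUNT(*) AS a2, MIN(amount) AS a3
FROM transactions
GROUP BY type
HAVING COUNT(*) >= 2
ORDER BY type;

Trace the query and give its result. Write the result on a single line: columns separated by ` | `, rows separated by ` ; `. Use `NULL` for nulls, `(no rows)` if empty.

Group transactions by type.
Per group compute: ROUND(AVG(amount), 2), COUNT(*), MIN(amount).
HAVING: drop groups with fewer than 2 rows.
  fee: ids {7, 10, 27, 32, 33} → ROUND(AVG(amount), 2)=196.8, COUNT(*)=5, MIN(amount)=-106
  refund: ids {2, 21} → ROUND(AVG(amount), 2)=271, COUNT(*)=2, MIN(amount)=166
  transfer: ids {9, 11, 15, 28} → ROUND(AVG(amount), 2)=-19.5, COUNT(*)=4, MIN(amount)=-197

fee | 196.8 | 5 | -106 ; refund | 271 | 2 | 166 ; transfer | -19.5 | 4 | -197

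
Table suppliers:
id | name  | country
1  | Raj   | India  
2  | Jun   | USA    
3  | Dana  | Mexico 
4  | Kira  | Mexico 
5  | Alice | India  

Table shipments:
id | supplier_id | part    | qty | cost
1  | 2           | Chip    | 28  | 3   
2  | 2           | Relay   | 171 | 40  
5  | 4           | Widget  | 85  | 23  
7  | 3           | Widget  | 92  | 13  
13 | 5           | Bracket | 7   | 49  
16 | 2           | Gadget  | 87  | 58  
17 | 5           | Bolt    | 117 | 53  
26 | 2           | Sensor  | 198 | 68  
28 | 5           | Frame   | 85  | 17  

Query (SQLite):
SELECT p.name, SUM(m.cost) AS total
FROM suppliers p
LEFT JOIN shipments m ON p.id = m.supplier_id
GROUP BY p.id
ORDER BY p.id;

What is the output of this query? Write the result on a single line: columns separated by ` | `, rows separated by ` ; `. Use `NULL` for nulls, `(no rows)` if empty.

Raj | NULL ; Jun | 169 ; Dana | 13 ; Kira | 23 ; Alice | 119

LEFT JOIN keeps every suppliers row; unmatched ones get NULL for shipments columns.
Group by suppliers.id and compute SUM(m.cost). SUM over an all-NULL group is NULL.
  1: ids {—} → SUM(m.cost)=NULL
  2: ids {1, 2, 16, 26} → SUM(m.cost)=169
  3: ids {7} → SUM(m.cost)=13
  4: ids {5} → SUM(m.cost)=23
  5: ids {13, 17, 28} → SUM(m.cost)=119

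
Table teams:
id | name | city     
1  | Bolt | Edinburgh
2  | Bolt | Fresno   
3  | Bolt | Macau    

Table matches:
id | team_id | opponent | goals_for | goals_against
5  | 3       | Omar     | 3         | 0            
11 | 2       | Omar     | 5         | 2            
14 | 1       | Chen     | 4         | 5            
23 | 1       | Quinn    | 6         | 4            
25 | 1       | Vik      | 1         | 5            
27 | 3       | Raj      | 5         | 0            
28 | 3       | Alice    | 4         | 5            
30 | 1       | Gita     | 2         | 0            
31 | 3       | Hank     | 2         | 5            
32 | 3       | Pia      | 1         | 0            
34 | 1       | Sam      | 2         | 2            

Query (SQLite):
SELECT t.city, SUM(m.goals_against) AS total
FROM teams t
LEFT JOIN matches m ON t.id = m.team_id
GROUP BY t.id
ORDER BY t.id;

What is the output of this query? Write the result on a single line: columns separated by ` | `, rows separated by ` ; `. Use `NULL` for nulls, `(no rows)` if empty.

Edinburgh | 16 ; Fresno | 2 ; Macau | 10

LEFT JOIN keeps every teams row; unmatched ones get NULL for matches columns.
Group by teams.id and compute SUM(m.goals_against). SUM over an all-NULL group is NULL.
  1: ids {14, 23, 25, 30, 34} → SUM(m.goals_against)=16
  2: ids {11} → SUM(m.goals_against)=2
  3: ids {5, 27, 28, 31, 32} → SUM(m.goals_against)=10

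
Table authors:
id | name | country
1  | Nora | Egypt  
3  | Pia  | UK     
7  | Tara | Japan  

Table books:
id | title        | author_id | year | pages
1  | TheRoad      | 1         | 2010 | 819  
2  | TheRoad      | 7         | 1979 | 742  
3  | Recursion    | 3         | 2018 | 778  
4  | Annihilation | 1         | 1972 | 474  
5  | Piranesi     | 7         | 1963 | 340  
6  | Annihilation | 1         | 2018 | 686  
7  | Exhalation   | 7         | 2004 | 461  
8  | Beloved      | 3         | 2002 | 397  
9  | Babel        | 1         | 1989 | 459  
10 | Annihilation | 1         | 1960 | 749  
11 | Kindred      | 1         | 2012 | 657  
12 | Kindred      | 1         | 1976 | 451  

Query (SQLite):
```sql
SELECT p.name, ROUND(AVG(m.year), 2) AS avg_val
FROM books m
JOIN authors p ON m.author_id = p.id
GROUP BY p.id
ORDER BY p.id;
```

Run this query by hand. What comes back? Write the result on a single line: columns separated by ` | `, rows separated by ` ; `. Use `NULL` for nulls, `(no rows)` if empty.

Nora | 1991 ; Pia | 2010 ; Tara | 1982

Join each books row to its authors via author_id.
Group joined rows by authors.id; compute ROUND(AVG(m.year), 2) per group.
  1: ids {1, 4, 6, 9, 10, 11, 12} → ROUND(AVG(m.year), 2)=1991
  3: ids {3, 8} → ROUND(AVG(m.year), 2)=2010
  7: ids {2, 5, 7} → ROUND(AVG(m.year), 2)=1982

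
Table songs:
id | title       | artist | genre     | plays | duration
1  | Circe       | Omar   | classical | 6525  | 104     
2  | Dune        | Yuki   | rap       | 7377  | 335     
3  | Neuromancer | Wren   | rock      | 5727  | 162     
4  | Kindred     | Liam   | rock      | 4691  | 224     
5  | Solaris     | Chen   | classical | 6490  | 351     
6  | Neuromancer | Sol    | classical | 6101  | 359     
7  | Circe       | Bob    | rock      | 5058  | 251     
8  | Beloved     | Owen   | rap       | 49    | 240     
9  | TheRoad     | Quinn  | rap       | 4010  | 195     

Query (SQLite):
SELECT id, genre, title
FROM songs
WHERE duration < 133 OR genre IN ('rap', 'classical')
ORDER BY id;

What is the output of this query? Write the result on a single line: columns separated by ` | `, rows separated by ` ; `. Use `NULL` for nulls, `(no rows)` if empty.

duration < 133: ids {1}
genre IN ('rap', 'classical'): ids {1, 2, 5, 6, 8, 9}
Combine with OR.

1 | classical | Circe ; 2 | rap | Dune ; 5 | classical | Solaris ; 6 | classical | Neuromancer ; 8 | rap | Beloved ; 9 | rap | TheRoad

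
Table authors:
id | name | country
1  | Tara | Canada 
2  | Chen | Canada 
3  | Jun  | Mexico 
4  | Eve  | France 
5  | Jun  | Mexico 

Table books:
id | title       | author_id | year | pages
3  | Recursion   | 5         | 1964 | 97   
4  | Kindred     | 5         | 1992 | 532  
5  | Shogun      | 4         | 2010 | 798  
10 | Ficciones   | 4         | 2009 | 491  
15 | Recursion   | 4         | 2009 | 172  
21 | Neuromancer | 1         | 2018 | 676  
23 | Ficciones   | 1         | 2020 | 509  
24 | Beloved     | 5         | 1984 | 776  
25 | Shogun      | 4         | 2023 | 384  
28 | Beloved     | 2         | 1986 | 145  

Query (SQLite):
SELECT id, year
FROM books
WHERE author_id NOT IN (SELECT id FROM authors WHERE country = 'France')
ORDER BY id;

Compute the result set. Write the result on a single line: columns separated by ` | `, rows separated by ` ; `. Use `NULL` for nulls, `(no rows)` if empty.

Inner query: authors.id where country = 'France'.
Outer: keep books rows whose author_id is not in that set.
Inner query → {4}

3 | 1964 ; 4 | 1992 ; 21 | 2018 ; 23 | 2020 ; 24 | 1984 ; 28 | 1986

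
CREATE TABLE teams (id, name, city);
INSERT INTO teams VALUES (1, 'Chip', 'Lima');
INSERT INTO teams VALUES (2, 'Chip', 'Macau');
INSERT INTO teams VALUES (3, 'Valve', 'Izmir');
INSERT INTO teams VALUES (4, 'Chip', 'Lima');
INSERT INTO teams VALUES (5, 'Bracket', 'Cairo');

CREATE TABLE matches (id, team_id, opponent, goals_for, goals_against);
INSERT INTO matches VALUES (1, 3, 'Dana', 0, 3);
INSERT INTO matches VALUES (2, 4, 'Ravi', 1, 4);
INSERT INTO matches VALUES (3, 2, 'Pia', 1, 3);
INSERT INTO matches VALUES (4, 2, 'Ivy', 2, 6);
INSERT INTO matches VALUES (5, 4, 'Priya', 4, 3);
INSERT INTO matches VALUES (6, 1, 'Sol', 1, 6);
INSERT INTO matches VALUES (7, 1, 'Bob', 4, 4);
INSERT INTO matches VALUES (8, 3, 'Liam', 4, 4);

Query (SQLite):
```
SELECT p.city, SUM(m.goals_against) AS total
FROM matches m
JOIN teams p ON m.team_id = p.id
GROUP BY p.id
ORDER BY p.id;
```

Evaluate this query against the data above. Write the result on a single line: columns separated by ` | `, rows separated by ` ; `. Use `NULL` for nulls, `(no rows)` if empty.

Join each matches row to its teams via team_id.
Group joined rows by teams.id; compute SUM(m.goals_against) per group.
  1: ids {6, 7} → SUM(m.goals_against)=10
  2: ids {3, 4} → SUM(m.goals_against)=9
  3: ids {1, 8} → SUM(m.goals_against)=7
  4: ids {2, 5} → SUM(m.goals_against)=7

Lima | 10 ; Macau | 9 ; Izmir | 7 ; Lima | 7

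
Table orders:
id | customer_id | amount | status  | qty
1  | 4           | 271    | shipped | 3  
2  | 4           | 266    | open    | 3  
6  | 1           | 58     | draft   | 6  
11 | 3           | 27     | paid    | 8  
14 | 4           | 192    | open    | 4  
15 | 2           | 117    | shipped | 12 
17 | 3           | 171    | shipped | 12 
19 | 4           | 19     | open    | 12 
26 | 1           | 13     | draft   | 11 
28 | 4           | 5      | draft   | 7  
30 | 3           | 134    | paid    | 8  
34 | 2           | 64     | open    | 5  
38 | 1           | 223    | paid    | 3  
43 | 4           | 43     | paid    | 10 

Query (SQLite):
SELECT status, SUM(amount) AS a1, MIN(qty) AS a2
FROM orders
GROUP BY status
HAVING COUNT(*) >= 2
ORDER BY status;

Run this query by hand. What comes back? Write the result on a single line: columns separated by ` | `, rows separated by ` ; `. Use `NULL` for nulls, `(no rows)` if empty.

draft | 76 | 6 ; open | 541 | 3 ; paid | 427 | 3 ; shipped | 559 | 3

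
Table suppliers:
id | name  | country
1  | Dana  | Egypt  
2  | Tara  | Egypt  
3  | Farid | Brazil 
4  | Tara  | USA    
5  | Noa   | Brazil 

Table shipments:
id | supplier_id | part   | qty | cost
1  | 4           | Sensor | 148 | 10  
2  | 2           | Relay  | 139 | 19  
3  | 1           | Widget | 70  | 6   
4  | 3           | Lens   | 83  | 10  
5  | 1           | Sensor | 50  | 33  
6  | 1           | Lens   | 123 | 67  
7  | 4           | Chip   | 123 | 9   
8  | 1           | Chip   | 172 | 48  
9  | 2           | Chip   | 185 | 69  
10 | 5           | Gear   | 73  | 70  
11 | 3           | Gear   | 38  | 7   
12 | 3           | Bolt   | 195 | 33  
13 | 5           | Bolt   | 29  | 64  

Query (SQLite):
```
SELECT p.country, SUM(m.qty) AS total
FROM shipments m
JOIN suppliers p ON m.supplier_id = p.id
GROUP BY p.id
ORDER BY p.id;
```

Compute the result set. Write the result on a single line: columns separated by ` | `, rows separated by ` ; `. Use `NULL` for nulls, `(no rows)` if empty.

Join each shipments row to its suppliers via supplier_id.
Group joined rows by suppliers.id; compute SUM(m.qty) per group.
  1: ids {3, 5, 6, 8} → SUM(m.qty)=415
  2: ids {2, 9} → SUM(m.qty)=324
  3: ids {4, 11, 12} → SUM(m.qty)=316
  4: ids {1, 7} → SUM(m.qty)=271
  5: ids {10, 13} → SUM(m.qty)=102

Egypt | 415 ; Egypt | 324 ; Brazil | 316 ; USA | 271 ; Brazil | 102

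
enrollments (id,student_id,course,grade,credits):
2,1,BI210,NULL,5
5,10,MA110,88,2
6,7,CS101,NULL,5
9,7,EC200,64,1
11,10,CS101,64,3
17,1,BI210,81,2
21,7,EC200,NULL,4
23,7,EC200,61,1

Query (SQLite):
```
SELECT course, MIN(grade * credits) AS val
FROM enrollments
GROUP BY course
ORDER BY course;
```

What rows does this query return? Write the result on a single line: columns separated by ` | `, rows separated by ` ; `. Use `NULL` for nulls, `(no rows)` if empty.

BI210 | 162 ; CS101 | 192 ; EC200 | 61 ; MA110 | 176

For each row compute grade * credits.
Group by course; take MIN of the expression per group.
  BI210: ids {2, 17} → MIN(grade * credits)=162
  CS101: ids {6, 11} → MIN(grade * credits)=192
  EC200: ids {9, 21, 23} → MIN(grade * credits)=61
  MA110: ids {5} → MIN(grade * credits)=176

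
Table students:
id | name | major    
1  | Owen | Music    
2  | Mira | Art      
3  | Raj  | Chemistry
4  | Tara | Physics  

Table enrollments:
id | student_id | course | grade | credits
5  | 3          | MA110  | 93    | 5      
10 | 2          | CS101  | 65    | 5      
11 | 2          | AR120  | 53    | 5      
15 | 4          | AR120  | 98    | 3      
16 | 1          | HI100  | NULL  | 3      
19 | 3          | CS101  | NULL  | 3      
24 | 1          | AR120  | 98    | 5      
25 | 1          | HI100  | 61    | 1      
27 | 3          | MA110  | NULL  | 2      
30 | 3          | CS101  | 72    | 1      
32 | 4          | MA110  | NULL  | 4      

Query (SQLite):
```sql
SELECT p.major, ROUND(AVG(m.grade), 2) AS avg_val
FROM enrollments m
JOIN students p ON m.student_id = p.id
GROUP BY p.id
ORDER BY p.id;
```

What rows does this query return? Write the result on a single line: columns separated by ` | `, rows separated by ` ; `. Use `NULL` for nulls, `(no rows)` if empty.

Join each enrollments row to its students via student_id.
Group joined rows by students.id; compute ROUND(AVG(m.grade), 2) per group.
  1: ids {16, 24, 25} → ROUND(AVG(m.grade), 2)=79.5
  2: ids {10, 11} → ROUND(AVG(m.grade), 2)=59
  3: ids {5, 19, 27, 30} → ROUND(AVG(m.grade), 2)=82.5
  4: ids {15, 32} → ROUND(AVG(m.grade), 2)=98

Music | 79.5 ; Art | 59 ; Chemistry | 82.5 ; Physics | 98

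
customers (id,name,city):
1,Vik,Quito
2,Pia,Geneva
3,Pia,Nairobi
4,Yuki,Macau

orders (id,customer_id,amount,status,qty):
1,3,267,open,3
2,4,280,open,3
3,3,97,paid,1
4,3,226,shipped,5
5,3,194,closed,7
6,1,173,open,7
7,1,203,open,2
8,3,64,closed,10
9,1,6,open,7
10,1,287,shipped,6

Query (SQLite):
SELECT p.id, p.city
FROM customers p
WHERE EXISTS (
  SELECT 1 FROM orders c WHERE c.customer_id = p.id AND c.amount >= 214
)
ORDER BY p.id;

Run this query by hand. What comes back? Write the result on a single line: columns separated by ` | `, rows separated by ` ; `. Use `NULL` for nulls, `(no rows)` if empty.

For each customers row, check whether any orders with matching customer_id has amount >= 214.
Keep rows where that is true.

1 | Quito ; 3 | Nairobi ; 4 | Macau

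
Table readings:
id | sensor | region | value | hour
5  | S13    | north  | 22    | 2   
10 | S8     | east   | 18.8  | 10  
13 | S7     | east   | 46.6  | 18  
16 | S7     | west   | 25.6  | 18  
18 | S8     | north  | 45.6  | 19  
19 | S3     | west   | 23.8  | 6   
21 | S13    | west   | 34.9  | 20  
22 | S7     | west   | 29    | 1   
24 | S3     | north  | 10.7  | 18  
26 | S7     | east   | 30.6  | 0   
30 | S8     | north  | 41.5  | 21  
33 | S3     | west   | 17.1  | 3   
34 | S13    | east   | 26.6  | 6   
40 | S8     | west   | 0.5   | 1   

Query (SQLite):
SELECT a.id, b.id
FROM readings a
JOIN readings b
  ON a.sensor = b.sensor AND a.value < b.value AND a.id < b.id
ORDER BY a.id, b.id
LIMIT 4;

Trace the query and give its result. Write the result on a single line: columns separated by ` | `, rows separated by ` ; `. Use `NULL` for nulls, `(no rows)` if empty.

Pairs (a,b) with same sensor, a.value < b.value, a.id < b.id.
sensor groups: S13:{5,21,34} S3:{19,24,33} S7:{13,16,22,26} S8:{10,18,30,40}
Ordered by (a.id, b.id); first 4.

5 | 21 ; 5 | 34 ; 10 | 18 ; 10 | 30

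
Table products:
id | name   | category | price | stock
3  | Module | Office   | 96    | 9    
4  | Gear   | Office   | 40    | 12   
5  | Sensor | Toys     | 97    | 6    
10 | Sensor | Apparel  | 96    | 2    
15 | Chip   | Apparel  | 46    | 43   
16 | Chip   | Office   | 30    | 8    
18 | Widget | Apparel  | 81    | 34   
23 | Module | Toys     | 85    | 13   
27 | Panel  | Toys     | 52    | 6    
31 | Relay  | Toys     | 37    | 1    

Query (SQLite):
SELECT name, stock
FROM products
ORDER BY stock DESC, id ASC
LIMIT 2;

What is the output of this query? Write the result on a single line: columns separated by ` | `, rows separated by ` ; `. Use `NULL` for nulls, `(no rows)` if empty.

Chip | 43 ; Widget | 34

Sort by stock desc, tiebreak id asc: (43, id=15), (34, id=18), (13, id=23), (12, id=4), (9, id=3) …. Take first 2.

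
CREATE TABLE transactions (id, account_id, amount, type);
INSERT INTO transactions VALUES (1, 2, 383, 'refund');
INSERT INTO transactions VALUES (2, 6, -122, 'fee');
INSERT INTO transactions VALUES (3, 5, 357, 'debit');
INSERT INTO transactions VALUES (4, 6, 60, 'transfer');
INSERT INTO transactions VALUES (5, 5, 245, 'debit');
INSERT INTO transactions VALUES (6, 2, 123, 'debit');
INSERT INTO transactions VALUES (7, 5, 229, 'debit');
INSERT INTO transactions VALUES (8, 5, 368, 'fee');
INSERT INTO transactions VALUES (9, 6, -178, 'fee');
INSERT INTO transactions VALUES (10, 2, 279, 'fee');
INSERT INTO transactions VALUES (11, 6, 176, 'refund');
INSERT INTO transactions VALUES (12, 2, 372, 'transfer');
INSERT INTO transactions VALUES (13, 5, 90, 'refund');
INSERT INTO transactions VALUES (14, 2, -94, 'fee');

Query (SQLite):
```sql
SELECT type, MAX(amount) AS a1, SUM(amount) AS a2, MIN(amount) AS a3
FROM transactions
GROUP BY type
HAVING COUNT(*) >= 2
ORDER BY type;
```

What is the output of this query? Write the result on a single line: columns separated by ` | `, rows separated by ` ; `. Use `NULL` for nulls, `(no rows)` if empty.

debit | 357 | 954 | 123 ; fee | 368 | 253 | -178 ; refund | 383 | 649 | 90 ; transfer | 372 | 432 | 60

Group transactions by type.
Per group compute: MAX(amount), SUM(amount), MIN(amount).
HAVING: drop groups with fewer than 2 rows.
  debit: ids {3, 5, 6, 7} → MAX(amount)=357, SUM(amount)=954, MIN(amount)=123
  fee: ids {2, 8, 9, 10, 14} → MAX(amount)=368, SUM(amount)=253, MIN(amount)=-178
  refund: ids {1, 11, 13} → MAX(amount)=383, SUM(amount)=649, MIN(amount)=90
  transfer: ids {4, 12} → MAX(amount)=372, SUM(amount)=432, MIN(amount)=60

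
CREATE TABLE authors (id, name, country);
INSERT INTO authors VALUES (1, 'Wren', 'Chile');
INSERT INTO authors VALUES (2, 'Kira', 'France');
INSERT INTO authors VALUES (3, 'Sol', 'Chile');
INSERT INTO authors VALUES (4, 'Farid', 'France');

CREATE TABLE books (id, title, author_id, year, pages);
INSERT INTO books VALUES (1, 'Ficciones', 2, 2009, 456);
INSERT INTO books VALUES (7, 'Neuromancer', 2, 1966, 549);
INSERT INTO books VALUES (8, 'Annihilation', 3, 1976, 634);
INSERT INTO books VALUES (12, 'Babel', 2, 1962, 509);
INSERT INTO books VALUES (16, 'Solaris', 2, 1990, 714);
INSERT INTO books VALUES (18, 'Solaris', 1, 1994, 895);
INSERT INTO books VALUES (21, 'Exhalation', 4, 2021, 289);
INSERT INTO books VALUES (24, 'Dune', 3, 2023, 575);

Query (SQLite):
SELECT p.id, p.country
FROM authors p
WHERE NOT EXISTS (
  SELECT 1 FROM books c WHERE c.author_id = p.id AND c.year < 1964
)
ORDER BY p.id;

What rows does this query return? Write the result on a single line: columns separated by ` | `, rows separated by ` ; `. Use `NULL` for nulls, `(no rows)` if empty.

For each authors row, check whether any books with matching author_id has year < 1964.
Keep rows where that is false.

1 | Chile ; 3 | Chile ; 4 | France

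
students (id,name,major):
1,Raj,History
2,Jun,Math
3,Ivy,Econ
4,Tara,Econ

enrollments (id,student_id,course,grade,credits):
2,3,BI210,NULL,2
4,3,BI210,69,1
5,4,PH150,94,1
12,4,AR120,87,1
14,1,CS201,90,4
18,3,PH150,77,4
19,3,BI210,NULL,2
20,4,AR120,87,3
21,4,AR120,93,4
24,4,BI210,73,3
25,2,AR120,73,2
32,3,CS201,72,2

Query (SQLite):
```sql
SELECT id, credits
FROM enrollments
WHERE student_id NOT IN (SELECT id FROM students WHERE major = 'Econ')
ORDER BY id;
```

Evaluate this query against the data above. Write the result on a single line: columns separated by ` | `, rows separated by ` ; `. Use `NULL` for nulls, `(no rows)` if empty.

14 | 4 ; 25 | 2

Inner query: students.id where major = 'Econ'.
Outer: keep enrollments rows whose student_id is not in that set.
Inner query → {3, 4}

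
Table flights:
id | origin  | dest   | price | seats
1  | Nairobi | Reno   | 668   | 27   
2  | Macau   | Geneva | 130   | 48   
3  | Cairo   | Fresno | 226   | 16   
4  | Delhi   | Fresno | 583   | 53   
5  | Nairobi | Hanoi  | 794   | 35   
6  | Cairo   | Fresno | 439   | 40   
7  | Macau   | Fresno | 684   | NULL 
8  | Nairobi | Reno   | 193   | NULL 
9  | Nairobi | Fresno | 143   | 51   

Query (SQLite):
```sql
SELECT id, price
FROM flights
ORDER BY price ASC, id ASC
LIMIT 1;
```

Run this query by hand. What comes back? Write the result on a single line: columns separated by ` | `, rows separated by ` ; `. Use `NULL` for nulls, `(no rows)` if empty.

Sort by price asc, tiebreak id asc: (130, id=2), (143, id=9), (193, id=8), (226, id=3) …. Take first 1.

2 | 130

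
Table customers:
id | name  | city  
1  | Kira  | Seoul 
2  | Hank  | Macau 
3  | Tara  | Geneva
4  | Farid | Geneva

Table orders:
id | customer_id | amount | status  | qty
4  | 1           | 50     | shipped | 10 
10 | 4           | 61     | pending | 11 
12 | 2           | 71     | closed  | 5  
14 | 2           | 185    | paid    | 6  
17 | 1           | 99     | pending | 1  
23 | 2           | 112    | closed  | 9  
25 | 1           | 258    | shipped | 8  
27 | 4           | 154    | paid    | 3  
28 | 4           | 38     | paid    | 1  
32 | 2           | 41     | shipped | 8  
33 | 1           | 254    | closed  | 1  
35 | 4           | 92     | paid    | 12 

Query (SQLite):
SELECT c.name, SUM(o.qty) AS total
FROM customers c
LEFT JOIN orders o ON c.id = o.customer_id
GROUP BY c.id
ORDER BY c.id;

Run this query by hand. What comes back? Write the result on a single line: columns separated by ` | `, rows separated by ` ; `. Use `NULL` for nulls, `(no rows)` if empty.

LEFT JOIN keeps every customers row; unmatched ones get NULL for orders columns.
Group by customers.id and compute SUM(o.qty). SUM over an all-NULL group is NULL.
  1: ids {4, 17, 25, 33} → SUM(o.qty)=20
  2: ids {12, 14, 23, 32} → SUM(o.qty)=28
  3: ids {—} → SUM(o.qty)=NULL
  4: ids {10, 27, 28, 35} → SUM(o.qty)=27

Kira | 20 ; Hank | 28 ; Tara | NULL ; Farid | 27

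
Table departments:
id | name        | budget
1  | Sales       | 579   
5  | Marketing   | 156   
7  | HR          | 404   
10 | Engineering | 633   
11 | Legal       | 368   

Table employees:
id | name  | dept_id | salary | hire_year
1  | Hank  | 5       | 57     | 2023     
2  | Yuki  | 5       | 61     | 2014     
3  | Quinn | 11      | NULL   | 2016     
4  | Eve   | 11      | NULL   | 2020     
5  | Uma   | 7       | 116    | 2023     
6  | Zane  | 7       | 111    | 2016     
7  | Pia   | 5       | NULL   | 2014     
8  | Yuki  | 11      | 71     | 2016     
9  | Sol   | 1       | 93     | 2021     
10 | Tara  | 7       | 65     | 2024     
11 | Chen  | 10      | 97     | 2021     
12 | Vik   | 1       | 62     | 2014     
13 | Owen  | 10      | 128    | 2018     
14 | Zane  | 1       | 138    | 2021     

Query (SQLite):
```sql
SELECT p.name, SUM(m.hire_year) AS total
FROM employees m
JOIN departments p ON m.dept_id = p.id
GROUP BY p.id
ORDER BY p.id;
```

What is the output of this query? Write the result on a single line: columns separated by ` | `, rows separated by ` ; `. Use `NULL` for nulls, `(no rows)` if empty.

Join each employees row to its departments via dept_id.
Group joined rows by departments.id; compute SUM(m.hire_year) per group.
  1: ids {9, 12, 14} → SUM(m.hire_year)=6056
  5: ids {1, 2, 7} → SUM(m.hire_year)=6051
  7: ids {5, 6, 10} → SUM(m.hire_year)=6063
  10: ids {11, 13} → SUM(m.hire_year)=4039
  11: ids {3, 4, 8} → SUM(m.hire_year)=6052

Sales | 6056 ; Marketing | 6051 ; HR | 6063 ; Engineering | 4039 ; Legal | 6052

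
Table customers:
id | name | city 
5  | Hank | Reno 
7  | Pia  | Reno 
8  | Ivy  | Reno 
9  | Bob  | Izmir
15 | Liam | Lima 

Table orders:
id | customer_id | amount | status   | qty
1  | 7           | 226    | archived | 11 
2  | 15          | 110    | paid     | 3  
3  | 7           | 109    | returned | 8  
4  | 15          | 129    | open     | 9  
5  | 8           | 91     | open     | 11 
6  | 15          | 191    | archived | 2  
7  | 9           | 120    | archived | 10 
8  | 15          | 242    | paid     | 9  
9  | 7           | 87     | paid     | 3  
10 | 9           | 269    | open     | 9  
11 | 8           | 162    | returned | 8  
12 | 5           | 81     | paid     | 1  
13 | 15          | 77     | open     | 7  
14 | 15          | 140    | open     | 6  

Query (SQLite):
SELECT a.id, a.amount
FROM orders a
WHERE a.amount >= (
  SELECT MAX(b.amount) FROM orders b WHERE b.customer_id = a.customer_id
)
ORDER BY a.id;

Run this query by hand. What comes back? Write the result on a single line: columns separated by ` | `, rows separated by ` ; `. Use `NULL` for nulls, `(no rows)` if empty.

1 | 226 ; 8 | 242 ; 10 | 269 ; 11 | 162 ; 12 | 81

For each orders row a, compute MAX(amount) over rows sharing a.customer_id.
Keep row a if a.amount >= that per-group MAX.
  customer_id=5: MAX(amount) = 81
  customer_id=7: MAX(amount) = 226
  customer_id=8: MAX(amount) = 162
  customer_id=9: MAX(amount) = 269
  customer_id=15: MAX(amount) = 242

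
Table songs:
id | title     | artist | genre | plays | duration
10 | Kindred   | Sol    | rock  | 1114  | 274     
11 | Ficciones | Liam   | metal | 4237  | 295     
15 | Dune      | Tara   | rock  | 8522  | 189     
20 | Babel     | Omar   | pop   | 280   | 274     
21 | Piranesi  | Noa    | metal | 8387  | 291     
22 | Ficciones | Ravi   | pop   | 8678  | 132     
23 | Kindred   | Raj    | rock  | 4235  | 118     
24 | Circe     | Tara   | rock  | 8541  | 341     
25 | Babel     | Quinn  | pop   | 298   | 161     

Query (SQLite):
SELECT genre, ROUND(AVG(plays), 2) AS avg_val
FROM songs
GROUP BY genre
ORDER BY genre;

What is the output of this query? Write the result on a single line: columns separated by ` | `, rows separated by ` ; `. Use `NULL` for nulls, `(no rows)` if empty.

metal | 6312 ; pop | 3085.33 ; rock | 5603

Partition songs by genre; compute ROUND(AVG(plays), 2) within each group.
  metal: ids {11, 21} → ROUND(AVG(plays), 2)=6312
  pop: ids {20, 22, 25} → ROUND(AVG(plays), 2)=3085.33
  rock: ids {10, 15, 23, 24} → ROUND(AVG(plays), 2)=5603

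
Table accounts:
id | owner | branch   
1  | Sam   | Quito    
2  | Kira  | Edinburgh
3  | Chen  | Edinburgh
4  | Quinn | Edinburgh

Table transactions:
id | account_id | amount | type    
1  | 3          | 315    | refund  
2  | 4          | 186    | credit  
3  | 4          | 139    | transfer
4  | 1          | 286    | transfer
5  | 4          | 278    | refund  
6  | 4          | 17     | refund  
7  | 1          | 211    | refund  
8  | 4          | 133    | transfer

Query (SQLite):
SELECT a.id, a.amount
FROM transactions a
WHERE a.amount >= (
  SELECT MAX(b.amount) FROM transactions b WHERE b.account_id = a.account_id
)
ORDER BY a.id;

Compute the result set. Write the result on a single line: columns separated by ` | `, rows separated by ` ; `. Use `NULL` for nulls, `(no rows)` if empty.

1 | 315 ; 4 | 286 ; 5 | 278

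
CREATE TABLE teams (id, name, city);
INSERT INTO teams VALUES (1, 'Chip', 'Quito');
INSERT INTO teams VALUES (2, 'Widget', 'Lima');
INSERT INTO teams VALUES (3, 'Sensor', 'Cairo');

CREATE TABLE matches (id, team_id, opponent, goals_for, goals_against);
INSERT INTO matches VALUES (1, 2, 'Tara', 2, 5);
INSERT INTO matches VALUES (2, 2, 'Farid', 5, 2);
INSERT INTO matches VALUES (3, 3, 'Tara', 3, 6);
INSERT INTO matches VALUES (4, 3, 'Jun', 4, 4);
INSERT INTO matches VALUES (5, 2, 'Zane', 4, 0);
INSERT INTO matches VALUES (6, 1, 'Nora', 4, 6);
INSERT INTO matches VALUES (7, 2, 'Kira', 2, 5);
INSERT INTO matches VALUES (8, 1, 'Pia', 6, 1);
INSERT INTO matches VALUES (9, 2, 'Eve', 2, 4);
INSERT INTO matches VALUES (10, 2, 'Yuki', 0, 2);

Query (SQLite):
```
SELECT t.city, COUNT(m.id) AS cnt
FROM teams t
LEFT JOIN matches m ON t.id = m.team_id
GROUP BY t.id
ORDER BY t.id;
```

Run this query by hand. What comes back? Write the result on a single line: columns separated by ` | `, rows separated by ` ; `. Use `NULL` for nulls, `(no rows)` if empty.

Quito | 2 ; Lima | 6 ; Cairo | 2

LEFT JOIN keeps every teams row; unmatched ones get NULL for matches columns.
Group by teams.id and compute COUNT(m.id). COUNT(col) of an all-NULL group is 0.
  1: ids {6, 8} → COUNT(m.id)=2
  2: ids {1, 2, 5, 7, 9, 10} → COUNT(m.id)=6
  3: ids {3, 4} → COUNT(m.id)=2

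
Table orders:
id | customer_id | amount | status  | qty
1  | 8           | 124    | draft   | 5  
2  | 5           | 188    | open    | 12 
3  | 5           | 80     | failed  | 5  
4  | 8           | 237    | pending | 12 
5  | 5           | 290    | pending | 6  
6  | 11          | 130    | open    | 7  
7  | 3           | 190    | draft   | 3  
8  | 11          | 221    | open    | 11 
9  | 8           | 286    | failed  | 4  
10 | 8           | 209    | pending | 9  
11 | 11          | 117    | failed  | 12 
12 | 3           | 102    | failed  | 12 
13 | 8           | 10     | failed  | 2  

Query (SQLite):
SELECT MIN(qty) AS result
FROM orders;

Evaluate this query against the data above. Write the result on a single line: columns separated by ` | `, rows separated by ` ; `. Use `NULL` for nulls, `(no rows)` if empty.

All qty values: [5, 12, 5, 12, 6, 7, 3, 11, 4, 9, 12, 12, 2].
MIN of non-NULL values = 2.

2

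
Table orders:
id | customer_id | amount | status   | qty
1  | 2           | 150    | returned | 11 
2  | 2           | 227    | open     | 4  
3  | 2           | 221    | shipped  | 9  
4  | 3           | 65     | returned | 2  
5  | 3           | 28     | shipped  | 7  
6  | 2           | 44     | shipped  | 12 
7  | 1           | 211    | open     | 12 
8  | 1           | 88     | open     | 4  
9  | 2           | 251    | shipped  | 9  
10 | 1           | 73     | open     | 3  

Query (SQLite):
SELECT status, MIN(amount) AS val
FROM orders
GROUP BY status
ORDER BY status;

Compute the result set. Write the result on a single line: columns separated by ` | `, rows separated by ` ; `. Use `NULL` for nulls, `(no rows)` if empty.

open | 73 ; returned | 65 ; shipped | 28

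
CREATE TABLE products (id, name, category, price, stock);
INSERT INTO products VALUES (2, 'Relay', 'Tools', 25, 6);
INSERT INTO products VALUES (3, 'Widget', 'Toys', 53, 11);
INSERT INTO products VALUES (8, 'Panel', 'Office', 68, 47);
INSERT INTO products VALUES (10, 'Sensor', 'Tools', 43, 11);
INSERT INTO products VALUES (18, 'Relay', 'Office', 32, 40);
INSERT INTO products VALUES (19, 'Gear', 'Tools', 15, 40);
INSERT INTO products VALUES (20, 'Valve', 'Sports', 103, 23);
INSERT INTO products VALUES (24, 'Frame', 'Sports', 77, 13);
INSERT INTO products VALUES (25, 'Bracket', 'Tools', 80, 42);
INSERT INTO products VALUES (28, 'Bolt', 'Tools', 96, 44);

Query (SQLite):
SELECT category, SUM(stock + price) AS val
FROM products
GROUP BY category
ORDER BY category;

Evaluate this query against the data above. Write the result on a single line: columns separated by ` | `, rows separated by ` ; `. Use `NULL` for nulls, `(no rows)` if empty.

Office | 187 ; Sports | 216 ; Tools | 402 ; Toys | 64

For each row compute stock + price.
Group by category; take SUM of the expression per group.
  Office: ids {8, 18} → SUM(stock + price)=187
  Sports: ids {20, 24} → SUM(stock + price)=216
  Tools: ids {2, 10, 19, 25, 28} → SUM(stock + price)=402
  Toys: ids {3} → SUM(stock + price)=64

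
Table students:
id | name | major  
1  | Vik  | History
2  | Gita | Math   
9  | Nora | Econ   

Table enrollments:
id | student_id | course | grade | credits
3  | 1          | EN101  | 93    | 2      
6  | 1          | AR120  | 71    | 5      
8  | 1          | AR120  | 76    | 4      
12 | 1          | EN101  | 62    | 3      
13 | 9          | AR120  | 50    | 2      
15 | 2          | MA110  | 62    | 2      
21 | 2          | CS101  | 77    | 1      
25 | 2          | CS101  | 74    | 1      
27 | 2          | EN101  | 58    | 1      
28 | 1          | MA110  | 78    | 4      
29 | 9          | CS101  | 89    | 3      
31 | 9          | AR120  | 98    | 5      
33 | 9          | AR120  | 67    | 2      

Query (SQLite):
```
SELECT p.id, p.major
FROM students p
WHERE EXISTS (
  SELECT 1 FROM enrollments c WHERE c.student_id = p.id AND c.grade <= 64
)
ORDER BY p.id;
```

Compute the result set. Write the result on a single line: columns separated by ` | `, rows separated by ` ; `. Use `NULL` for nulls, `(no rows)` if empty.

For each students row, check whether any enrollments with matching student_id has grade <= 64.
Keep rows where that is true.

1 | History ; 2 | Math ; 9 | Econ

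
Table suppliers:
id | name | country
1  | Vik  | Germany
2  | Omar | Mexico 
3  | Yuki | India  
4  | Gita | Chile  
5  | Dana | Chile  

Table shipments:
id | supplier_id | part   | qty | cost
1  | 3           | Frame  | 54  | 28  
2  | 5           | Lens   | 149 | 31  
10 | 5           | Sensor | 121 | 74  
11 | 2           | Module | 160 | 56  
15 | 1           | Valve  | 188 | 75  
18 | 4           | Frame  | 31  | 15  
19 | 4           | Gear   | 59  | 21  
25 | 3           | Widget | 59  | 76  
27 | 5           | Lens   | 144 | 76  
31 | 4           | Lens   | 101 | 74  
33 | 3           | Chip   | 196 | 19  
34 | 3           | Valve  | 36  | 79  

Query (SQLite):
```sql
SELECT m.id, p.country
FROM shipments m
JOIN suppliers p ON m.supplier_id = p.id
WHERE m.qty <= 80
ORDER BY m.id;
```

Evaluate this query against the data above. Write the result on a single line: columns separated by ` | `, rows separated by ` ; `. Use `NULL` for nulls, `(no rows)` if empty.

Each shipments row matches the suppliers row where supplier_id = suppliers.id.
Then keep rows with m.qty <= 80.

1 | India ; 18 | Chile ; 19 | Chile ; 25 | India ; 34 | India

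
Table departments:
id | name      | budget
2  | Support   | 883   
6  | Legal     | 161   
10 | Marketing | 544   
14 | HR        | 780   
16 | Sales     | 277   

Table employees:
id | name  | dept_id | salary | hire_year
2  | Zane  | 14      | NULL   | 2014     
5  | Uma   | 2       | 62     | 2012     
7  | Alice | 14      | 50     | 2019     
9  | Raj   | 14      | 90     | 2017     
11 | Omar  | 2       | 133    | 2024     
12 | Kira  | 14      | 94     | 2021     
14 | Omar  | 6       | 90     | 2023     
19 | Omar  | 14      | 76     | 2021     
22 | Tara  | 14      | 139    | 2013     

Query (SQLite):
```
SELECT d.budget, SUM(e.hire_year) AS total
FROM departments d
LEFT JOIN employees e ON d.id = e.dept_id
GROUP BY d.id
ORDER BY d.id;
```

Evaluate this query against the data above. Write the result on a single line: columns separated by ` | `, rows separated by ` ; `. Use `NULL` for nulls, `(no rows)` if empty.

883 | 4036 ; 161 | 2023 ; 544 | NULL ; 780 | 12105 ; 277 | NULL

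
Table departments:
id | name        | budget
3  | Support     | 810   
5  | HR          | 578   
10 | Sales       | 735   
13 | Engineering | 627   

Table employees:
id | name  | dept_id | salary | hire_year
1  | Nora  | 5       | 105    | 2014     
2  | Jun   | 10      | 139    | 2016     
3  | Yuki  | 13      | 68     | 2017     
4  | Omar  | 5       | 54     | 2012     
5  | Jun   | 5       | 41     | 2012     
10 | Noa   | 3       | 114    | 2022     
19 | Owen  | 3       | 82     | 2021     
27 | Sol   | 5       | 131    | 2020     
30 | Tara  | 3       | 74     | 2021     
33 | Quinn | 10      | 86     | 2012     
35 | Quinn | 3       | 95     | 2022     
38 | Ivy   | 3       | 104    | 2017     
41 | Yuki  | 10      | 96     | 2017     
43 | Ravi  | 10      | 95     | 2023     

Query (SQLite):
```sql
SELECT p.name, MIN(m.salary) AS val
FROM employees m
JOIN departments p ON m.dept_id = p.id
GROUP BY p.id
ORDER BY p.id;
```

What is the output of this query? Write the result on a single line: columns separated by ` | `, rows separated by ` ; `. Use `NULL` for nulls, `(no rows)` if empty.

Support | 74 ; HR | 41 ; Sales | 86 ; Engineering | 68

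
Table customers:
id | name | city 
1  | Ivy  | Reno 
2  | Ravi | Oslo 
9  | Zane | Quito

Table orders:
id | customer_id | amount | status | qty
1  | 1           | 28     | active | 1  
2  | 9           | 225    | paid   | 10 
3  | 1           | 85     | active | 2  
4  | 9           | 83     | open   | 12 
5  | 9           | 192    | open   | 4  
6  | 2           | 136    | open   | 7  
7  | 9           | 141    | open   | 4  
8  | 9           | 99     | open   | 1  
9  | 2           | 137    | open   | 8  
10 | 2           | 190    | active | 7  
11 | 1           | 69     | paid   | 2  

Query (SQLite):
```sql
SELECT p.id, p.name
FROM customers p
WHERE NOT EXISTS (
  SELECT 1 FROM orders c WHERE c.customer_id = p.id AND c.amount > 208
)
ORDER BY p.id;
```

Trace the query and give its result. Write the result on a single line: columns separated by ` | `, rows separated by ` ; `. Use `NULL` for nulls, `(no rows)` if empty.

1 | Ivy ; 2 | Ravi

For each customers row, check whether any orders with matching customer_id has amount > 208.
Keep rows where that is false.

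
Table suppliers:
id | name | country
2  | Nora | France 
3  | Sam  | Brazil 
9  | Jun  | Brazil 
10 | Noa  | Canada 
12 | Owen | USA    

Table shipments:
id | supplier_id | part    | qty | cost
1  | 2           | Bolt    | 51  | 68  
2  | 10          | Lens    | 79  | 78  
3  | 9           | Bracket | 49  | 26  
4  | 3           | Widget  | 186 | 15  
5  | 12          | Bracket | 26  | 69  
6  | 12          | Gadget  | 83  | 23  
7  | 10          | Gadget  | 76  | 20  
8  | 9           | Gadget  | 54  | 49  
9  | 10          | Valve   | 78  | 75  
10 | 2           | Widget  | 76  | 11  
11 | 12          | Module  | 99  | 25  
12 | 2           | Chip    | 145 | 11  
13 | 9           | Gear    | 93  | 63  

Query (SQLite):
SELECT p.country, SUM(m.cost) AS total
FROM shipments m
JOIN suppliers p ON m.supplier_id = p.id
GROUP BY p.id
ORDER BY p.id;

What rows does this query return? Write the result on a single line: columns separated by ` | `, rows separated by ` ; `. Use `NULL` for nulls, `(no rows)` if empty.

Join each shipments row to its suppliers via supplier_id.
Group joined rows by suppliers.id; compute SUM(m.cost) per group.
  2: ids {1, 10, 12} → SUM(m.cost)=90
  3: ids {4} → SUM(m.cost)=15
  9: ids {3, 8, 13} → SUM(m.cost)=138
  10: ids {2, 7, 9} → SUM(m.cost)=173
  12: ids {5, 6, 11} → SUM(m.cost)=117

France | 90 ; Brazil | 15 ; Brazil | 138 ; Canada | 173 ; USA | 117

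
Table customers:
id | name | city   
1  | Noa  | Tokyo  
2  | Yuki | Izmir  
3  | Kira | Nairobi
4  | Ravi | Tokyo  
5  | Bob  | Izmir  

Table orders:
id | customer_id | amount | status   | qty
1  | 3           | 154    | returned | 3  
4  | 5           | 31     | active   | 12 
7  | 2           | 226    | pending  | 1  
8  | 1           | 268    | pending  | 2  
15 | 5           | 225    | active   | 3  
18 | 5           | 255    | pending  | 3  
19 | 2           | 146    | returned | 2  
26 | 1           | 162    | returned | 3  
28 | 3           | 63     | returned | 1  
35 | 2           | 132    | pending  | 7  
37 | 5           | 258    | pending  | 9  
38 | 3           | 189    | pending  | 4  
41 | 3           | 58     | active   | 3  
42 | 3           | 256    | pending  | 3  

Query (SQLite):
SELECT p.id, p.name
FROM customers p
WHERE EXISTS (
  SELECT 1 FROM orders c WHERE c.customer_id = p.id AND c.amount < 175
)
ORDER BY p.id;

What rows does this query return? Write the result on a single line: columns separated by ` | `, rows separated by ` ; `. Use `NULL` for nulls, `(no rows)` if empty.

For each customers row, check whether any orders with matching customer_id has amount < 175.
Keep rows where that is true.

1 | Noa ; 2 | Yuki ; 3 | Kira ; 5 | Bob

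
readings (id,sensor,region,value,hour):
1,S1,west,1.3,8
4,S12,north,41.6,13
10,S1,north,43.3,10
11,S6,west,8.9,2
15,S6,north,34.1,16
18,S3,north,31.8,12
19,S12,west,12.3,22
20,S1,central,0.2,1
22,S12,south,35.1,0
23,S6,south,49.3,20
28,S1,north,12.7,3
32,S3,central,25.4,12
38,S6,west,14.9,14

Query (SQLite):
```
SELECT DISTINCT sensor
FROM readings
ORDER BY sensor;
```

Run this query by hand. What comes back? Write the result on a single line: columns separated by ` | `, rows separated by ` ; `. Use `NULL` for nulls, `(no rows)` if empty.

Collect distinct sensor values from readings.

S1 ; S12 ; S3 ; S6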